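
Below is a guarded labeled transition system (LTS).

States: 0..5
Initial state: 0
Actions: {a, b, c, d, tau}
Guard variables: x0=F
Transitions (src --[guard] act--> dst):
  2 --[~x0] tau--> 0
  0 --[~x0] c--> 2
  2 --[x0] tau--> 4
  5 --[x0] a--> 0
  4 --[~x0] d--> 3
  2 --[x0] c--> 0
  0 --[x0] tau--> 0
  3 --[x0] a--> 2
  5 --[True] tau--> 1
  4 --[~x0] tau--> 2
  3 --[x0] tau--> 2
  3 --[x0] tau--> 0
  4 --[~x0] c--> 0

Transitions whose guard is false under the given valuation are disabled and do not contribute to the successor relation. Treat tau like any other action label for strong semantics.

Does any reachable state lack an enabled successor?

Answer: DEADLOCK-FREE

Trace:
Reach set: {0,2}
  0: c→2  [1 exit(s)]
  2: tau→0  [1 exit(s)]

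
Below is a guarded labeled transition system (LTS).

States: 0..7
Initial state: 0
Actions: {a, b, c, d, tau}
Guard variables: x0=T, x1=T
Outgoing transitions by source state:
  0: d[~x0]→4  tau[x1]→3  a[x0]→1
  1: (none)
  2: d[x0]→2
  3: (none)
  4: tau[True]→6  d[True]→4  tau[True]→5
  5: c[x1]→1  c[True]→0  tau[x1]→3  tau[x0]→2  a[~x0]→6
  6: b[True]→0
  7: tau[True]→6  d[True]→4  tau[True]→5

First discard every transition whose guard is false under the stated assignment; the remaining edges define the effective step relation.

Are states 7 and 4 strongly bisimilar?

Answer: BISIMILAR

Working:
Refine partition for ~:
  round 0: {{0,1,2,3,4,5,6,7}}
  round 1: {{0},{1,3},{2},{4,7},{5},{6}}
Fixed point at round 2; 6 class(es).
class of 7: {4,7}; class of 4: {4,7}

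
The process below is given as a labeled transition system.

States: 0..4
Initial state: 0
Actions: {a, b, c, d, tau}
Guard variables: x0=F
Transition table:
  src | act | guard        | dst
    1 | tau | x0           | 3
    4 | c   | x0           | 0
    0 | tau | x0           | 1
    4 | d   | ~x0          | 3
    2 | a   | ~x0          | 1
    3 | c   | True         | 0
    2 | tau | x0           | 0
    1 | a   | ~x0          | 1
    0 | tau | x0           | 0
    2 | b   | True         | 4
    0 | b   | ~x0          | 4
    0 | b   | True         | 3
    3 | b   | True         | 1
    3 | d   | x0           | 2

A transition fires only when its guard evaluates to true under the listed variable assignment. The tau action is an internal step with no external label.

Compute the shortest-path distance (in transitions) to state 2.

BFS to 2:
  Layer 0: {0}
  Layer 1: {3,4}
  Layer 2: {1}
2 never appears.

Answer: UNREACHABLE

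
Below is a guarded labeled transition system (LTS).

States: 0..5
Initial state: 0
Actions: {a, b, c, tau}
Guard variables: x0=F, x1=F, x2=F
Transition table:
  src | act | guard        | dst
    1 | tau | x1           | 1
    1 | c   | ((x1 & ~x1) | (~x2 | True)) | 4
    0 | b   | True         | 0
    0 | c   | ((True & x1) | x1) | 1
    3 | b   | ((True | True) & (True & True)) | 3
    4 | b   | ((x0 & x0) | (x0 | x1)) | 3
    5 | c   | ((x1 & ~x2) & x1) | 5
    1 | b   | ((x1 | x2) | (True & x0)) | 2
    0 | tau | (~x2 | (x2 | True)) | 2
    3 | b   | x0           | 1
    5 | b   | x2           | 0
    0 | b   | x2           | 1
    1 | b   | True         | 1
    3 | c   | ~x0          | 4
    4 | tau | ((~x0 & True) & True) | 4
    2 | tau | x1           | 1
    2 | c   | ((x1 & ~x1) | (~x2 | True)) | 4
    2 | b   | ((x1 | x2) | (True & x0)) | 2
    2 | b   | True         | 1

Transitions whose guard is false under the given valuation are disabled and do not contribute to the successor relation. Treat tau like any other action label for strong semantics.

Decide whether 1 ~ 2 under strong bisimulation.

Answer: BISIMILAR

Trace:
Compute ~ classes (split until stable):
  round 0: {{0,1,2,3,4,5}}
  round 1: {{0},{1,2,3},{4},{5}}
Fixed point at round 2; 4 class(es).
1∈{1,2,3}, 2∈{1,2,3}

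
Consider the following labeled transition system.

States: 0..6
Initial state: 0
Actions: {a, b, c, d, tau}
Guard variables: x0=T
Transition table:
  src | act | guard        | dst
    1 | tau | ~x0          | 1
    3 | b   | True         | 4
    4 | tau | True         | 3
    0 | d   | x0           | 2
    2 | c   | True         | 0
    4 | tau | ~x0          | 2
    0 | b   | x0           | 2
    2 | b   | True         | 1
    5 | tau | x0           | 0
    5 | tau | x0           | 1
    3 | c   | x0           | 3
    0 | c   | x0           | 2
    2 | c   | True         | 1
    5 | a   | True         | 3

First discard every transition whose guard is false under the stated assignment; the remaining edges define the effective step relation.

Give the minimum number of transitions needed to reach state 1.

Layered search for 1:
  depth 0: {0}
  depth 1: {2}
  depth 2: {1}
1 enters at depth 2; path b·b

Answer: 2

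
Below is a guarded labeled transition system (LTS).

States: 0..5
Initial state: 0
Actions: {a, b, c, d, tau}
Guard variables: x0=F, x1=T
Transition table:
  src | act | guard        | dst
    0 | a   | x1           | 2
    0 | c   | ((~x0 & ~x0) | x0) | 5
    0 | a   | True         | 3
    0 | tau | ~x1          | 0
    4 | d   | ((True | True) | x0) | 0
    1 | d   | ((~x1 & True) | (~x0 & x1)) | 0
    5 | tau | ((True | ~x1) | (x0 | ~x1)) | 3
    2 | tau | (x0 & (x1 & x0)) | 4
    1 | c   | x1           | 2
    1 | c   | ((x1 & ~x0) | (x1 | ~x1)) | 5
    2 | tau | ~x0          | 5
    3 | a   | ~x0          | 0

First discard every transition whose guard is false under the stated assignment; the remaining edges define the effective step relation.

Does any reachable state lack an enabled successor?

Reach set: {0,2,3,5}
  0: a→2  a→3  c→5  [deg 3]
  2: tau→5  [deg 1]
  3: a→0  [deg 1]
  5: tau→3  [deg 1]

Answer: DEADLOCK-FREE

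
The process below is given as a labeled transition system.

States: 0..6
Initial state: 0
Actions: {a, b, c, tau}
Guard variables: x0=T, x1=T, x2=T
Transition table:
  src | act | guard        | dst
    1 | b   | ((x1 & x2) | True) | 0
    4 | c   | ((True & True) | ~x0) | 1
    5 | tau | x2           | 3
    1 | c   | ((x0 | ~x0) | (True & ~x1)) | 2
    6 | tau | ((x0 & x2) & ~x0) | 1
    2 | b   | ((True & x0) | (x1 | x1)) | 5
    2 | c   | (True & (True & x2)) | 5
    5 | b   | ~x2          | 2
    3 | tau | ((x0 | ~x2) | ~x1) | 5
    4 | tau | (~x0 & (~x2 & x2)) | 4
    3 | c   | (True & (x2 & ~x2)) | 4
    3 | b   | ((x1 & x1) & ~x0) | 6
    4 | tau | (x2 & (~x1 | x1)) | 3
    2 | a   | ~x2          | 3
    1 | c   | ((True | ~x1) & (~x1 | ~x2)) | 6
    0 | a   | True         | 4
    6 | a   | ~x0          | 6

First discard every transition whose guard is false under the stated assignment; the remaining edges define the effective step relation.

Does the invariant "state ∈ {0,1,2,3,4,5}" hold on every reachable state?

Safe = {0,1,2,3,4,5}
Reach set: {0,1,2,3,4,5}
  0: ✓
  1: ✓
  2: ✓
  3: ✓
  4: ✓
  5: ✓

Answer: INVARIANT HOLDS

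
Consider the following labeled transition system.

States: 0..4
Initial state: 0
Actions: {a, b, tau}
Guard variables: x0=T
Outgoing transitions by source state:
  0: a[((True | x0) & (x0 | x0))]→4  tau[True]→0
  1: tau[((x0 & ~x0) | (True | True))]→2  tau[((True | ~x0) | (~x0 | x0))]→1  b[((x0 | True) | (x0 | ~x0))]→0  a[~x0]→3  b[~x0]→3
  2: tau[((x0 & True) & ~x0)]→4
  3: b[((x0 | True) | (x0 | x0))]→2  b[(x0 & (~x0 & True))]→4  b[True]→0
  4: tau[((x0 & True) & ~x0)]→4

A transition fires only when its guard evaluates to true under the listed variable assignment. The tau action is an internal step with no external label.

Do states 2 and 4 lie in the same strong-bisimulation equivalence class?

Answer: BISIMILAR

Trace:
Compute ~ classes (split until stable):
  round 0: {{0,1,2,3,4}}
  round 1: {{0},{1},{2,4},{3}}
stable after 2 split(s): 4 block(s)
[2]={2,4}  [4]={2,4}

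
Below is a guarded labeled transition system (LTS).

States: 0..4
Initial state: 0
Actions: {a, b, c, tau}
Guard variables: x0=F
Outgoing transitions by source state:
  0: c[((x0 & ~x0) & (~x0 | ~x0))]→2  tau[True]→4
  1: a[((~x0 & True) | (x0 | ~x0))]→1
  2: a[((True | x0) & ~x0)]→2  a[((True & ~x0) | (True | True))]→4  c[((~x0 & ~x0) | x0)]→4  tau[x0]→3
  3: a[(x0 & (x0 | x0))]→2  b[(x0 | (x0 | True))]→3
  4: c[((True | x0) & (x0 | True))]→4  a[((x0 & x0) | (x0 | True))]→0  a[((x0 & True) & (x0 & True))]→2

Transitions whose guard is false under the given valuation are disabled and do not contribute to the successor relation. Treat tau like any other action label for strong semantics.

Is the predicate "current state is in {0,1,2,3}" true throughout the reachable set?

Answer: INVARIANT VIOLATED at state 4

Analysis:
Allowed set {0,1,2,3}
R = {0,4}
  0: ok
  4: ✗ unsafe
reach 4 via tau — violates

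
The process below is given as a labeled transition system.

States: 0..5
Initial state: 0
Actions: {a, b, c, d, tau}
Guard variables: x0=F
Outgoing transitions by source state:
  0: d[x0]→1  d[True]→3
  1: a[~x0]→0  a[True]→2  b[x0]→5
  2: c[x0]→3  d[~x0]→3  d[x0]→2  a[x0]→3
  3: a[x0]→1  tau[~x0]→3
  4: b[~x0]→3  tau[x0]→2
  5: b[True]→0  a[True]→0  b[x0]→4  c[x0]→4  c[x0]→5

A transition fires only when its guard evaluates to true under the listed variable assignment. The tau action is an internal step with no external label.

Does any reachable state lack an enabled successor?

R = {0,3}
  0: d→3  [1 exit(s)]
  3: tau→3  [1 exit(s)]

Answer: DEADLOCK-FREE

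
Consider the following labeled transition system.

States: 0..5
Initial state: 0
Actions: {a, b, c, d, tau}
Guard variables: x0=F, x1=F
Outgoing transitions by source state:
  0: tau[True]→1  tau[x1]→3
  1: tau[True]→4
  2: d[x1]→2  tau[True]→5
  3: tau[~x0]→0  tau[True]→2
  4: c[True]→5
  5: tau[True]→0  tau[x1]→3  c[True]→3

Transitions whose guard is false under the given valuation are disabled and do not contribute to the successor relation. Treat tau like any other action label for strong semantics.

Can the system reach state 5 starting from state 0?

Guard filter leaves 8 enabled edge(s).
L0 = {0}
L1 = {1}  total {0,1}
L2 = {4}  total {0,1,4}
L3 = {5}  total {0,1,4,5}
L4 = {3}  total {0,1,3,4,5}
L5 = {2}  total {0,1,2,3,4,5}
R = {0,1,2,3,4,5}
Path to 5: tau·tau·c

Answer: REACHABLE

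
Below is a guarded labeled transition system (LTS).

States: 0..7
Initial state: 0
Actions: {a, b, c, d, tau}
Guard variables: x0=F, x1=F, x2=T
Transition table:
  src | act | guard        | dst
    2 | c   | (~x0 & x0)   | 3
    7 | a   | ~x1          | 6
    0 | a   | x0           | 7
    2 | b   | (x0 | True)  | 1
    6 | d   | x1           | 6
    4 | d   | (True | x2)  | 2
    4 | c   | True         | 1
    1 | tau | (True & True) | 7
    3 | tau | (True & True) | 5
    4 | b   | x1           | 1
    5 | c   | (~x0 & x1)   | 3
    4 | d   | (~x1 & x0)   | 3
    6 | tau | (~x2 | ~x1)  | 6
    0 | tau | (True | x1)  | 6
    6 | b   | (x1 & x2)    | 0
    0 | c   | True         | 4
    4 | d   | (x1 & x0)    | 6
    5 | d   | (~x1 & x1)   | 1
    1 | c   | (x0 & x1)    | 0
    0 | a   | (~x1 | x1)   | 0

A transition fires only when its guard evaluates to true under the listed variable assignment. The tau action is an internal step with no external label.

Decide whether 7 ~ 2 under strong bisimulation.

Refine partition for ~:
  round 0: {{0,1,2,3,4,5,6,7}}
  round 1: {{0},{1,3,6},{2},{4},{5},{7}}
  round 2: {{0},{1},{2},{3},{4},{5},{6},{7}}
Fixed point at round 3; 8 class(es).
[7]={7}  [2]={2}

Answer: NOT BISIMILAR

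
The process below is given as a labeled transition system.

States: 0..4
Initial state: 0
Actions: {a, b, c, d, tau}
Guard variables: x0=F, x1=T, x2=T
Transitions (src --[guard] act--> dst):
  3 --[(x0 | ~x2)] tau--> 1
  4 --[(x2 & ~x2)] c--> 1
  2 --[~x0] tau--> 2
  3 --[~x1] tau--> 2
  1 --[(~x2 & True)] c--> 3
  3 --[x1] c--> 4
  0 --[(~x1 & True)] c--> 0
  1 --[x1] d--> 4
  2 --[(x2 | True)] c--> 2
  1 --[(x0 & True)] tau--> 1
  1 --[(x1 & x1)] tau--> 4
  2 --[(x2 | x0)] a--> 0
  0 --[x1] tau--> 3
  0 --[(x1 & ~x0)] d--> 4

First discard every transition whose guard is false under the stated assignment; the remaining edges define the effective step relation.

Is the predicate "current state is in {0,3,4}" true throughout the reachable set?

Answer: INVARIANT HOLDS

Analysis:
Inv-set: {0,3,4}
R = {0,3,4}
  0: safe
  3: safe
  4: safe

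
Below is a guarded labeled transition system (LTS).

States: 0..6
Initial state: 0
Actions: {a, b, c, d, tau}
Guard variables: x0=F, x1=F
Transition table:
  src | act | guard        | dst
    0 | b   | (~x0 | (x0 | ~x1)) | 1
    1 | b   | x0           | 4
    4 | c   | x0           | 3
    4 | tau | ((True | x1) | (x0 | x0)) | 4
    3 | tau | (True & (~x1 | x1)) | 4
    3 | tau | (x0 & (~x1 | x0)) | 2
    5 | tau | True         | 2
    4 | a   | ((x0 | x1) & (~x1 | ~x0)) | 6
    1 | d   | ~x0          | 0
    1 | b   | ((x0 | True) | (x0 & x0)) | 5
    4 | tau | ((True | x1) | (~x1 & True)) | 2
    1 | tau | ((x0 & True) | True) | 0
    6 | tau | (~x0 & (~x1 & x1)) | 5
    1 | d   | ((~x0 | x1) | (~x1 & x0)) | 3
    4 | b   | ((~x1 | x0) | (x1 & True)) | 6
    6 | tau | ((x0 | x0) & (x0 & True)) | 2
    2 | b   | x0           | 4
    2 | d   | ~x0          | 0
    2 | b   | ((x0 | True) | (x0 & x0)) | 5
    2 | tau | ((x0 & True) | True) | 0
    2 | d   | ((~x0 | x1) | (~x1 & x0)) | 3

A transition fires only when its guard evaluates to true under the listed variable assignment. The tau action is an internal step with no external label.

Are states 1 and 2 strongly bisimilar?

Bisimulation quotient by refinement:
  π0 = {{0,1,2,3,4,5,6}}
  π1 = {{0},{1,2},{3,5},{4},{6}}
  π2 = {{0},{1,2},{3},{4},{5},{6}}
Fixed point at round 3; 6 class(es).
class of 1: {1,2}; class of 2: {1,2}

Answer: BISIMILAR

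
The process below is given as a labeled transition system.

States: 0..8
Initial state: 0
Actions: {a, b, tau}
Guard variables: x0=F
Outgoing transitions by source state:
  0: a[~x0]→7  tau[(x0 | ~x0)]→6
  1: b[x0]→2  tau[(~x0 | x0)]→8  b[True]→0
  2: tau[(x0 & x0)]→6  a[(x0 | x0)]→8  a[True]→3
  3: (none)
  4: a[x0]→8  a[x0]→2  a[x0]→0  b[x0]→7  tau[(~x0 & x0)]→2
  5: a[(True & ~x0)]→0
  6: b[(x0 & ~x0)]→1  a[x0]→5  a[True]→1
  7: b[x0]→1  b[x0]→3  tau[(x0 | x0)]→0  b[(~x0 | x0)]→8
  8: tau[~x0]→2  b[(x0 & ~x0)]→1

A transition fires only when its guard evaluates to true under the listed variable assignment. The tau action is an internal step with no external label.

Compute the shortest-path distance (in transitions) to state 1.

Answer: 2

Analysis:
BFS to 1:
  L0 = {0}
  L1 = {6,7}
  L2 = {1,8}
first hit 1 at d=2 via tau·a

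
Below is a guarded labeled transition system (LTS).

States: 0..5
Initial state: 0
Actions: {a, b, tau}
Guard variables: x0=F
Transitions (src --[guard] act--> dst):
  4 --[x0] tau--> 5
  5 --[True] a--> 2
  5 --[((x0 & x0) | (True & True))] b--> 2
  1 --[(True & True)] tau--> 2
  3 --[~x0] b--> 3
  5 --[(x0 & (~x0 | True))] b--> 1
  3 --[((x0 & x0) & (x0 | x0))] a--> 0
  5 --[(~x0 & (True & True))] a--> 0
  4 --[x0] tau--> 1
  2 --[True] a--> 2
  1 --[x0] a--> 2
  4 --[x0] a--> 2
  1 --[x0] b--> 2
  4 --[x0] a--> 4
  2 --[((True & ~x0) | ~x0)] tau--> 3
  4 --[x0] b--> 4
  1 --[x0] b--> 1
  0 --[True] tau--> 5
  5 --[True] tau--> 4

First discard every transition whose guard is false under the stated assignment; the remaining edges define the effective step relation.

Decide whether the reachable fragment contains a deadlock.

Answer: DEADLOCK at state 4

Working:
R = {0,2,3,4,5}
  0: tau→5  [1 exit(s)]
  2: a→2  tau→3  [2 exit(s)]
  3: b→3  [1 exit(s)]
  4: ∅  [STUCK]
  5: a→0  a→2  b→2  tau→4  [4 exit(s)]
Path to 4: tau·tau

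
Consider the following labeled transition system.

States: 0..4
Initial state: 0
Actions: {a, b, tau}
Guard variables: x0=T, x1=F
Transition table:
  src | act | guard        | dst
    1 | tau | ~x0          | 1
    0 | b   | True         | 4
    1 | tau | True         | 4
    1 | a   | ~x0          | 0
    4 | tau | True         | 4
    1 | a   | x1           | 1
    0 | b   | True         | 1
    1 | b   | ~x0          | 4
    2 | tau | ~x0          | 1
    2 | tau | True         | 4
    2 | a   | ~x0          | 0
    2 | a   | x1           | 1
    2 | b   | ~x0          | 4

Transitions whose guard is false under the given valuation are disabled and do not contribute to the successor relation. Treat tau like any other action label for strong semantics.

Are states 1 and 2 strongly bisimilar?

Answer: BISIMILAR

Trace:
Bisimulation quotient by refinement:
  P[0] = {{0,1,2,3,4}}
  P[1] = {{0},{1,2,4},{3}}
Fixed point at round 2; 3 class(es).
1∈{1,2,4}, 2∈{1,2,4}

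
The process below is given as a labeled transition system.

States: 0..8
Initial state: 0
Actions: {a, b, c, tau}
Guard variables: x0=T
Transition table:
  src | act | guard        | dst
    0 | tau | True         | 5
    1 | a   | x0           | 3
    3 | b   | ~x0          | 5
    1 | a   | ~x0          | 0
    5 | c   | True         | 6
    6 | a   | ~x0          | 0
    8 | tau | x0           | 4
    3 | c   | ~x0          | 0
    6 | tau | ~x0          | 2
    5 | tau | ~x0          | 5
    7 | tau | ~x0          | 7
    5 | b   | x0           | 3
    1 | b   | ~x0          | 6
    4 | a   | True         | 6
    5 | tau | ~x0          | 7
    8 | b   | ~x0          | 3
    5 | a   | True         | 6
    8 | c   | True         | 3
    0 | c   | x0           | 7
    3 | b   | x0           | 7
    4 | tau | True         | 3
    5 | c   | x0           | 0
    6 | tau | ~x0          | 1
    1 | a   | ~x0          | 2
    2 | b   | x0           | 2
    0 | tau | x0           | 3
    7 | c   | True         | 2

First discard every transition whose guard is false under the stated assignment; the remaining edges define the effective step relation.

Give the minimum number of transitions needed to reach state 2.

Answer: 2

Working:
Breadth-first toward 2:
  L0 = {0}
  L1 = {3,5,7}
  L2 = {2,6}
first hit 2 at d=2 via c·c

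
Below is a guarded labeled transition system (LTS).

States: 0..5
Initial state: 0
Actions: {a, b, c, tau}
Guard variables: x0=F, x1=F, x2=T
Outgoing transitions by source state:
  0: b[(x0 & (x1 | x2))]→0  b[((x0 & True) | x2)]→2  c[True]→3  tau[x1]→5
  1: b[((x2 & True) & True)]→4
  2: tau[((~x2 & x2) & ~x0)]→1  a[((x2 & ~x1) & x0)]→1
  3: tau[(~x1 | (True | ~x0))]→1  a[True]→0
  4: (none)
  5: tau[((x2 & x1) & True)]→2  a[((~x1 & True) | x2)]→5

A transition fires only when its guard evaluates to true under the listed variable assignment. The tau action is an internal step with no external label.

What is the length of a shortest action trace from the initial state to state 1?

Answer: 2

Analysis:
Layered search for 1:
  L0 = {0}
  L1 = {2,3}
  L2 = {1}
1 enters at depth 2; path c·tau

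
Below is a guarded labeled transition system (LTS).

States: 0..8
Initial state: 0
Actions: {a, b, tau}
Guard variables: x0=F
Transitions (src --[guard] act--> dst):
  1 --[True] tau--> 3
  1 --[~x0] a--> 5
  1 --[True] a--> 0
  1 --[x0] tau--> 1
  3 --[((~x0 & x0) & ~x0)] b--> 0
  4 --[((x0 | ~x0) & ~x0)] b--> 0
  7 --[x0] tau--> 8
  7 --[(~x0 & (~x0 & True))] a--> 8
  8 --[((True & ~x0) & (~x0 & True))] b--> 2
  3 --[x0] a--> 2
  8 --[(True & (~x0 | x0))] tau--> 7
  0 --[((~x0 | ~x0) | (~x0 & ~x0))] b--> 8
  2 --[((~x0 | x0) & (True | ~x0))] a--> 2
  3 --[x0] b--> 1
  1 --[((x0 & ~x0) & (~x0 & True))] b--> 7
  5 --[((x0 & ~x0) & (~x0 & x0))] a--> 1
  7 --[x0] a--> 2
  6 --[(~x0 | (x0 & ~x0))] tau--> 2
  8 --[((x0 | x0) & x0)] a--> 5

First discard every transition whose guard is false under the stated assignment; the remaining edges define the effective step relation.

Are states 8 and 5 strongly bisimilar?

Answer: NOT BISIMILAR

Working:
Bisimulation quotient by refinement:
  π0 = {{0,1,2,3,4,5,6,7,8}}
  π1 = {{0,4},{1},{2,7},{3,5},{6},{8}}
  π2 = {{0},{1},{2},{3,5},{4},{6},{7},{8}}
8 equivalence class(es) (converged in 3)
class of 8: {8}; class of 5: {3,5}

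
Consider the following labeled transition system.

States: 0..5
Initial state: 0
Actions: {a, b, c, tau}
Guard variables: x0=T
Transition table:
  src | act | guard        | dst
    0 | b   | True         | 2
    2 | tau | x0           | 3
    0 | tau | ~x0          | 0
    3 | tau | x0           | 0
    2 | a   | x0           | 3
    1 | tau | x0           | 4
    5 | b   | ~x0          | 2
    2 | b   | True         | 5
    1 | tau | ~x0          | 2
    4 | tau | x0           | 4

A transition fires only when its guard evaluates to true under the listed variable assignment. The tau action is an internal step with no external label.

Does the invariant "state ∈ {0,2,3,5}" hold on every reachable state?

Inv-set: {0,2,3,5}
R = {0,2,3,5}
  0: ok
  2: ok
  3: ok
  5: ok

Answer: INVARIANT HOLDS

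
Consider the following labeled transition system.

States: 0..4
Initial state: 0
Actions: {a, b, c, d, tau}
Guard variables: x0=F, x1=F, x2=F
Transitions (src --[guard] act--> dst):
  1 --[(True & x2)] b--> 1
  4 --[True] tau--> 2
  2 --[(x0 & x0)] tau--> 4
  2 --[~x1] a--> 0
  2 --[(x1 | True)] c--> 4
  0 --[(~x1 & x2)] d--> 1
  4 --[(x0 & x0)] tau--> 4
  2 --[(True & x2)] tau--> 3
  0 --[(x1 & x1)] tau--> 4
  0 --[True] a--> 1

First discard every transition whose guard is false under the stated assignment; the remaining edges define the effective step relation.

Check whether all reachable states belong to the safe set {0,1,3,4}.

Safe = {0,1,3,4}
R = {0,1}
  0: ok
  1: ok

Answer: INVARIANT HOLDS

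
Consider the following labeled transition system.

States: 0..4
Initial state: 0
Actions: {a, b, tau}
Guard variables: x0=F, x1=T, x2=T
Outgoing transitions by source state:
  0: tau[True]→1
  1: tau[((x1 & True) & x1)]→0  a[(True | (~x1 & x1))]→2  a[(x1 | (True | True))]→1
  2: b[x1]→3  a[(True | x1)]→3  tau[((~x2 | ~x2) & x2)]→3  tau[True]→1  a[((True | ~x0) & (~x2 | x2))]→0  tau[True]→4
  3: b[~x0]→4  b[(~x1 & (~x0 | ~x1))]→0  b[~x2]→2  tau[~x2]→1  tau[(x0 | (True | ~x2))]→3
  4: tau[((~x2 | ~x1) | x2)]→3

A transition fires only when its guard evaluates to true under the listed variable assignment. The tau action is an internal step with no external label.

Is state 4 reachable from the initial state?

After dropping false guards: 12 live edges.
L0 = {0}
L1 = {1}  cumulative {0,1}
L2 = {2}  cumulative {0,1,2}
L3 = {3,4}  cumulative {0,1,2,3,4}
R = {0,1,2,3,4}
Path to 4: tau·a·tau

Answer: REACHABLE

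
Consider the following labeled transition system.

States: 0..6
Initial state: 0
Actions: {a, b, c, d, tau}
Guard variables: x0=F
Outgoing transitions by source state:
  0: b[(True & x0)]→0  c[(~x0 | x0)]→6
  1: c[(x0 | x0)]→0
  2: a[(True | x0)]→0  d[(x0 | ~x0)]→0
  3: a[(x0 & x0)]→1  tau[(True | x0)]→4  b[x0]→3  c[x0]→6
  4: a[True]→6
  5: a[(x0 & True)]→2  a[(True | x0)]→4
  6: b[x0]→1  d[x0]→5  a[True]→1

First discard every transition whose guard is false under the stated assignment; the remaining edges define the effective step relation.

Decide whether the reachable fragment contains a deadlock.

Reachable = {0,1,6}
  0: c→6  [1 exit(s)]
  1: ∅  [deadlock]
  6: a→1  [1 exit(s)]
Path to 1: c·a

Answer: DEADLOCK at state 1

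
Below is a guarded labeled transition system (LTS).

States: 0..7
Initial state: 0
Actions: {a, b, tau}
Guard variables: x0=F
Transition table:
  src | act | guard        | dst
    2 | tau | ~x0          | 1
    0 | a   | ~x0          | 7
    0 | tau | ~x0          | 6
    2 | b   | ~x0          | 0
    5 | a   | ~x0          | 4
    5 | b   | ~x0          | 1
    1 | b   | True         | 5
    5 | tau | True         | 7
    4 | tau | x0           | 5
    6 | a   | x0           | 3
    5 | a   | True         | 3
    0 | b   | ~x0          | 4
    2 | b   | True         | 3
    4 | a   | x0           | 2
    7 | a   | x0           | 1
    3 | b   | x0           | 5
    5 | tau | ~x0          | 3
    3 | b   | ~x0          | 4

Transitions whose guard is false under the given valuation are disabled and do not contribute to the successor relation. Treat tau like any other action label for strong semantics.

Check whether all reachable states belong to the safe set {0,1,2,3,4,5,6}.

Inv-set: {0,1,2,3,4,5,6}
Reachable = {0,4,6,7}
  0: ok
  4: ok
  6: ok
  7: ✗ unsafe
witness against invariant: a → 7

Answer: INVARIANT VIOLATED at state 7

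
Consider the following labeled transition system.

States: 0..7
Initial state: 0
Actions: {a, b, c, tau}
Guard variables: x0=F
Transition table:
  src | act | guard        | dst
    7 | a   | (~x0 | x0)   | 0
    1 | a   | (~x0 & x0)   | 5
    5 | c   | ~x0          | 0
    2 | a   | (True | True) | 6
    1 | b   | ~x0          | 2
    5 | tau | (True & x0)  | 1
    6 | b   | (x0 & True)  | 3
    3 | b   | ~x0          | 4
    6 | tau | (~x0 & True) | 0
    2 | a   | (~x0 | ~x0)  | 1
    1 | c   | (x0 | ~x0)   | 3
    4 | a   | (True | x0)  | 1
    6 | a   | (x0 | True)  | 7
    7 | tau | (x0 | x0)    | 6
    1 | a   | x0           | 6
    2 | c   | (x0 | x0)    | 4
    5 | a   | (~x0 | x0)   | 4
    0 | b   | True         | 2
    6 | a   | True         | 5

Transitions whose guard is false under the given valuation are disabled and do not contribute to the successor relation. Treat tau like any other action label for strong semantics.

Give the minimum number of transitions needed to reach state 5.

Layered search for 5:
  L0 = {0}
  L1 = {2}
  L2 = {1,6}
  L3 = {3,5,7}
first hit 5 at d=3 via b·a·a

Answer: 3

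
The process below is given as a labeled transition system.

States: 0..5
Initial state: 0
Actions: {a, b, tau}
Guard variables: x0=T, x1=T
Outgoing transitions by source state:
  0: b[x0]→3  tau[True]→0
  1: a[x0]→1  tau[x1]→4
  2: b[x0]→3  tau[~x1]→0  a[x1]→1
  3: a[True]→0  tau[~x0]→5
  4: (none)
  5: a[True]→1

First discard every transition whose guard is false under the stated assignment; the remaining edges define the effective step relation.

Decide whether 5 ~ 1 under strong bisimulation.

Answer: NOT BISIMILAR

Trace:
Compute ~ classes (split until stable):
  round 0: {{0,1,2,3,4,5}}
  round 1: {{0},{1},{2},{3,5},{4}}
  round 2: {{0},{1},{2},{3},{4},{5}}
stable after 3 split(s): 6 block(s)
5∈{5}, 1∈{1}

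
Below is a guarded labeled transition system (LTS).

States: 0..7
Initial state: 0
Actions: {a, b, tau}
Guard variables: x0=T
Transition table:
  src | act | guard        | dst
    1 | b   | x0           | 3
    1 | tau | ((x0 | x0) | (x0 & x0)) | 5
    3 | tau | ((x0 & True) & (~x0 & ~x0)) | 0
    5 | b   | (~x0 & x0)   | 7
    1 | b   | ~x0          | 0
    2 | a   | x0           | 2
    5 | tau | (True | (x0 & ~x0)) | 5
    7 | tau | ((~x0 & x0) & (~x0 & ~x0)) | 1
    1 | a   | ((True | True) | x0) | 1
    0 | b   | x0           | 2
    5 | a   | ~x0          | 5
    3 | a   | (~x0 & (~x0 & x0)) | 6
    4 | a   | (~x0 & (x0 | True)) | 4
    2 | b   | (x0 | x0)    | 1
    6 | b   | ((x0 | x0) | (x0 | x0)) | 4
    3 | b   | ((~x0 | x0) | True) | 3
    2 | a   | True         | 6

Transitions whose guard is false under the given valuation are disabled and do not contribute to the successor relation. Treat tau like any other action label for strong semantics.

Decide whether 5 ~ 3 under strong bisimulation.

Compute ~ classes (split until stable):
  P[0] = {{0,1,2,3,4,5,6,7}}
  P[1] = {{0,3,6},{1},{2},{4,7},{5}}
  P[2] = {{0},{1},{2},{3},{4,7},{5},{6}}
Fixed point at round 3; 7 class(es).
[5]={5}  [3]={3}

Answer: NOT BISIMILAR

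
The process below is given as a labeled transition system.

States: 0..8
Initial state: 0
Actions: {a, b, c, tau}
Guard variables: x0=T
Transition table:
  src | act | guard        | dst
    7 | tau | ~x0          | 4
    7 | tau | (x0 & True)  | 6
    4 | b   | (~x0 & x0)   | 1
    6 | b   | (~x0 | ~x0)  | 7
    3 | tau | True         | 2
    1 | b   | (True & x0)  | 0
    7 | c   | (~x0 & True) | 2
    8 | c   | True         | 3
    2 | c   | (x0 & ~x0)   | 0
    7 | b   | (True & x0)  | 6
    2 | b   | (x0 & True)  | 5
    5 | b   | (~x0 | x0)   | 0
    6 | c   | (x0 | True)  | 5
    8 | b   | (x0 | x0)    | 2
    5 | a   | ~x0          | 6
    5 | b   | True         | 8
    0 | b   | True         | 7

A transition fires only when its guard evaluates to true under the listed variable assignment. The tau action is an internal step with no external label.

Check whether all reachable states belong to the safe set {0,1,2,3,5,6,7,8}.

Answer: INVARIANT HOLDS

Working:
Allowed set {0,1,2,3,5,6,7,8}
R = {0,2,3,5,6,7,8}
  0: ✓
  2: ✓
  3: ✓
  5: ✓
  6: ✓
  7: ✓
  8: ✓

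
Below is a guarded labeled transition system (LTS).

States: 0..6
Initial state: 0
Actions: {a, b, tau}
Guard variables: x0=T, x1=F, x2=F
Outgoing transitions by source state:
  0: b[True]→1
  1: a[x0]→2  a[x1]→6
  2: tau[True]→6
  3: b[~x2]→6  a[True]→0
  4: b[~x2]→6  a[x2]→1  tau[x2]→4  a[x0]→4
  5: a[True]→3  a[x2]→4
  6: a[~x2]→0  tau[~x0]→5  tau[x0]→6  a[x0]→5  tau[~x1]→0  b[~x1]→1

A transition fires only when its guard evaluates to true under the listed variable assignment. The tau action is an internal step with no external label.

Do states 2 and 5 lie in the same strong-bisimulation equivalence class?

Answer: NOT BISIMILAR

Trace:
Bisimulation quotient by refinement:
  π0 = {{0,1,2,3,4,5,6}}
  π1 = {{0},{1,5},{2},{3,4},{6}}
  π2 = {{0},{1},{2},{3},{4},{5},{6}}
Fixed point at round 3; 7 class(es).
2∈{2}, 5∈{5}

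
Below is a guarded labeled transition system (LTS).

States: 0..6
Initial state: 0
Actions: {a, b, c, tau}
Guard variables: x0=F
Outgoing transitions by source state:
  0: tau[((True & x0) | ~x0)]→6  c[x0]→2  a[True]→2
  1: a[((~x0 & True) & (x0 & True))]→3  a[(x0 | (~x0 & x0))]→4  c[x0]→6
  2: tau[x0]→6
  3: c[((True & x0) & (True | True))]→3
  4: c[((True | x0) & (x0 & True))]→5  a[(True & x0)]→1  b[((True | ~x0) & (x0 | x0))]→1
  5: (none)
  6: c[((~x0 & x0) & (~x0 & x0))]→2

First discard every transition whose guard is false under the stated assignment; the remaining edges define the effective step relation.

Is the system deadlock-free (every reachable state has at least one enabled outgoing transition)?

Reach set: {0,2,6}
  0: a→2  tau→6  [deg 2]
  2: ∅  [no exit]
  6: ∅  [no exit]
Path to 2: a

Answer: DEADLOCK at state 2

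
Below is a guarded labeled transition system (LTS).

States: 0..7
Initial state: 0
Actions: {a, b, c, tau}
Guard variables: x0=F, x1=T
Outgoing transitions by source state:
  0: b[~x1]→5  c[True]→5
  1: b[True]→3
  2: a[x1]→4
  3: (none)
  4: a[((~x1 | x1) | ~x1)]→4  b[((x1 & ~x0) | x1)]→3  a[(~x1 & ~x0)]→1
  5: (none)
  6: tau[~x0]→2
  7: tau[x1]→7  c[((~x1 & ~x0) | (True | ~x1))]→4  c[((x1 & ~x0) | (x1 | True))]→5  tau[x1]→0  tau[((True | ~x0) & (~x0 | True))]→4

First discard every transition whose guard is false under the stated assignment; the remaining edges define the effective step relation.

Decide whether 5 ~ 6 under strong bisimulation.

Refine partition for ~:
  P[0] = {{0,1,2,3,4,5,6,7}}
  P[1] = {{0},{1},{2},{3,5},{4},{6},{7}}
7 equivalence class(es) (converged in 2)
[5]={3,5}  [6]={6}

Answer: NOT BISIMILAR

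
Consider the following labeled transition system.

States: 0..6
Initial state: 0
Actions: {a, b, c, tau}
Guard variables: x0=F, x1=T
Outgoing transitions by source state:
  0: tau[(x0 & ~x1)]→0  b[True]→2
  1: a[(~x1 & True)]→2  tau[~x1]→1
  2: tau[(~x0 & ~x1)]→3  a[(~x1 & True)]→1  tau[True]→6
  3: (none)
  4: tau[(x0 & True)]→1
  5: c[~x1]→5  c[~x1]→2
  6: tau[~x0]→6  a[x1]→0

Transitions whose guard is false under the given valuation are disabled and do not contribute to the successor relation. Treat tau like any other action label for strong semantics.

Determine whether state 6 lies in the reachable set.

Answer: REACHABLE

Trace:
Guard filter leaves 4 enabled edge(s).
Layer 0: {0}
Layer 1: {2}  total {0,2}
Layer 2: {6}  total {0,2,6}
R = {0,2,6}
witness 6: b·tau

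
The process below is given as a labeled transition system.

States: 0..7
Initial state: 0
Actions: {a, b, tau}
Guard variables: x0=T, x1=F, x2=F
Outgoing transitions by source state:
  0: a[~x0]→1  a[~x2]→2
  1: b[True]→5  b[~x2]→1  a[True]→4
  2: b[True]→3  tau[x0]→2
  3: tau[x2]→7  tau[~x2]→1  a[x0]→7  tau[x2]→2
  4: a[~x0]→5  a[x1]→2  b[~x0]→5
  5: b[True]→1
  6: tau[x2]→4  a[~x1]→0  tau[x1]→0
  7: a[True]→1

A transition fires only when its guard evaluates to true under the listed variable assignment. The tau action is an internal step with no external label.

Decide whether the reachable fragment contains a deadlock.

Reachable = {0,1,2,3,4,5,7}
  0: a→2  [1 exit(s)]
  1: a→4  b→1  b→5  [3 exit(s)]
  2: b→3  tau→2  [2 exit(s)]
  3: a→7  tau→1  [2 exit(s)]
  4: ∅  [no exit]
  5: b→1  [1 exit(s)]
  7: a→1  [1 exit(s)]
Path to 4: a·b·tau·a

Answer: DEADLOCK at state 4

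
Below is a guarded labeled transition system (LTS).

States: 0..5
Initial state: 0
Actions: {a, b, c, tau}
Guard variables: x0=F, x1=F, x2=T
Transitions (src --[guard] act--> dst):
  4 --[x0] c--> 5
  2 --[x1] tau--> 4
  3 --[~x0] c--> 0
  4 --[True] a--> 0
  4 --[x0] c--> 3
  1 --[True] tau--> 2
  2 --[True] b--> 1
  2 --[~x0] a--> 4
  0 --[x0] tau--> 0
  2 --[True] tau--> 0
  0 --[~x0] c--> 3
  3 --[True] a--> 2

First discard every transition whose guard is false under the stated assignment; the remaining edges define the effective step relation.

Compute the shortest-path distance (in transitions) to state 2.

Breadth-first toward 2:
  depth 0: {0}
  depth 1: {3}
  depth 2: {2}
2 enters at depth 2; path c·a

Answer: 2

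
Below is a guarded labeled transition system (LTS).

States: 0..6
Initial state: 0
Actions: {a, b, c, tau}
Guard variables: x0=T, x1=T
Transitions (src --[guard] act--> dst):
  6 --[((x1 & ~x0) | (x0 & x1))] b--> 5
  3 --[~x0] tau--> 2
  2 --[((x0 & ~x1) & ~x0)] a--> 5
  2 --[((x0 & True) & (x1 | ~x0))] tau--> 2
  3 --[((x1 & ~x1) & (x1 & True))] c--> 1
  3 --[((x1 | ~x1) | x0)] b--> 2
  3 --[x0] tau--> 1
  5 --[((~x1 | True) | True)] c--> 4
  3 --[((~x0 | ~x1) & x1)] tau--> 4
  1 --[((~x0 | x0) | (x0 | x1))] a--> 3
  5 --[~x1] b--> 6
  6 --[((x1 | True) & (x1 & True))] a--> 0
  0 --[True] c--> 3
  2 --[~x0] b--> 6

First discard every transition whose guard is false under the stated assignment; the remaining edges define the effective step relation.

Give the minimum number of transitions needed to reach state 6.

Layered search for 6:
  L0 = {0}
  L1 = {3}
  L2 = {1,2}
6 never appears.

Answer: UNREACHABLE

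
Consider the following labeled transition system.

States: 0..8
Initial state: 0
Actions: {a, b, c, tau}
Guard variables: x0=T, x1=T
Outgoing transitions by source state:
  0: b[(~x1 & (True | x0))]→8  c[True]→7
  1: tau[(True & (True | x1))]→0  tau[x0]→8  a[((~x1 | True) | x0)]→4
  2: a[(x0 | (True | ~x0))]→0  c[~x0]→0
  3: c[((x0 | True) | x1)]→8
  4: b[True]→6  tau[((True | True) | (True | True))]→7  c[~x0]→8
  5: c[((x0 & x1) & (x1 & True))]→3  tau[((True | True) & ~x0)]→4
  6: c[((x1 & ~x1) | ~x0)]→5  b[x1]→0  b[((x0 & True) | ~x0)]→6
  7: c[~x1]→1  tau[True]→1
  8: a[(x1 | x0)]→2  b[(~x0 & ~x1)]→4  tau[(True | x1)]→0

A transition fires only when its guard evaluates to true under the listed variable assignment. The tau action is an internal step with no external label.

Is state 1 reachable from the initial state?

After dropping false guards: 14 live edges.
depth 0: {0}
depth 1: {7}  total {0,7}
depth 2: {1}  total {0,1,7}
depth 3: {4,8}  total {0,1,4,7,8}
depth 4: {2,6}  total {0,1,2,4,6,7,8}
R = {0,1,2,4,6,7,8}
Path to 1: c·tau

Answer: REACHABLE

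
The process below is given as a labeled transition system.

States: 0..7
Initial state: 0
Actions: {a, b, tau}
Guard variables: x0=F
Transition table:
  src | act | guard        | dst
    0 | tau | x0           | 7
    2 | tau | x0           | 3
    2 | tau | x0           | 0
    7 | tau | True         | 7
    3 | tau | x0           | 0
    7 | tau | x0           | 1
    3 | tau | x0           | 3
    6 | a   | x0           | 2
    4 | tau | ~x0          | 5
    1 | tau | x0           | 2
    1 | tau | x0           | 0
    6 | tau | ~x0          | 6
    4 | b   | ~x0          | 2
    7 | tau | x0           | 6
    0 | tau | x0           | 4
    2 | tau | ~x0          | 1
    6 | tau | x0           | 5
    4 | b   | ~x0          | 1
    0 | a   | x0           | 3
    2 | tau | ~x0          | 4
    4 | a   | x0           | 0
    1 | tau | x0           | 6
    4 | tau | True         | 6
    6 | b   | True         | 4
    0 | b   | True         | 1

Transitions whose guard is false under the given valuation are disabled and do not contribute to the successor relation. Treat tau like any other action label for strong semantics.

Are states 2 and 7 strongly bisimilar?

Answer: NOT BISIMILAR

Trace:
Bisimulation quotient by refinement:
  round 0: {{0,1,2,3,4,5,6,7}}
  round 1: {{0},{1,3,5},{2,7},{4,6}}
  round 2: {{0},{1,3,5},{2},{4},{6},{7}}
stable after 3 split(s): 6 block(s)
class of 2: {2}; class of 7: {7}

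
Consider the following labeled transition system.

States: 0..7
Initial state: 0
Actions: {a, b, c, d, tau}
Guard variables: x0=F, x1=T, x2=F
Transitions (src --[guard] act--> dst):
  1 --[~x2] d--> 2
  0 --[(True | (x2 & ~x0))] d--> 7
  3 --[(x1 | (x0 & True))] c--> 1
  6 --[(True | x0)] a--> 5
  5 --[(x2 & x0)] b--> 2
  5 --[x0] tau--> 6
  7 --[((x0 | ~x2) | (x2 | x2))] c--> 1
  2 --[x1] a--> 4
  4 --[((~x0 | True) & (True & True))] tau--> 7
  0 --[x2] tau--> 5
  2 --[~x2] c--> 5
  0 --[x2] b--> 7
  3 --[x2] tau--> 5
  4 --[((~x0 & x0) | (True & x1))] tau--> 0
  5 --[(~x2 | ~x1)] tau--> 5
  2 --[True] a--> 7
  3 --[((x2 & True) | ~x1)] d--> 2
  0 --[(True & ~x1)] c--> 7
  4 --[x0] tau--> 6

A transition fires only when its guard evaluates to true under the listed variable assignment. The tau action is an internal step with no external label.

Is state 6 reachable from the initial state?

Answer: UNREACHABLE

Working:
11 transition(s) survive guard evaluation.
Layer 0: {0}
Layer 1: {7}  now seen {0,7}
Layer 2: {1}  now seen {0,1,7}
Layer 3: {2}  now seen {0,1,2,7}
Layer 4: {4,5}  now seen {0,1,2,4,5,7}
Reach set: {0,1,2,4,5,7}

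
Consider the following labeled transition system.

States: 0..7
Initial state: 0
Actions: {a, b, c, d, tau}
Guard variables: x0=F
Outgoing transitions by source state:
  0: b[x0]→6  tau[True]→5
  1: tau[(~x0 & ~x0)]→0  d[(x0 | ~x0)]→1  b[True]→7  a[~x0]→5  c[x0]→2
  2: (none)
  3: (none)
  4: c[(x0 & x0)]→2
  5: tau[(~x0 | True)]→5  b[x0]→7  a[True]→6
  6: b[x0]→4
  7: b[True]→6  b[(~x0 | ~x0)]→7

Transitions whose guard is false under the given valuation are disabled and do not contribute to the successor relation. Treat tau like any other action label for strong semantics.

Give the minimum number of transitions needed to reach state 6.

BFS to 6:
  Layer 0: {0}
  Layer 1: {5}
  Layer 2: {6}
first hit 6 at d=2 via tau·a

Answer: 2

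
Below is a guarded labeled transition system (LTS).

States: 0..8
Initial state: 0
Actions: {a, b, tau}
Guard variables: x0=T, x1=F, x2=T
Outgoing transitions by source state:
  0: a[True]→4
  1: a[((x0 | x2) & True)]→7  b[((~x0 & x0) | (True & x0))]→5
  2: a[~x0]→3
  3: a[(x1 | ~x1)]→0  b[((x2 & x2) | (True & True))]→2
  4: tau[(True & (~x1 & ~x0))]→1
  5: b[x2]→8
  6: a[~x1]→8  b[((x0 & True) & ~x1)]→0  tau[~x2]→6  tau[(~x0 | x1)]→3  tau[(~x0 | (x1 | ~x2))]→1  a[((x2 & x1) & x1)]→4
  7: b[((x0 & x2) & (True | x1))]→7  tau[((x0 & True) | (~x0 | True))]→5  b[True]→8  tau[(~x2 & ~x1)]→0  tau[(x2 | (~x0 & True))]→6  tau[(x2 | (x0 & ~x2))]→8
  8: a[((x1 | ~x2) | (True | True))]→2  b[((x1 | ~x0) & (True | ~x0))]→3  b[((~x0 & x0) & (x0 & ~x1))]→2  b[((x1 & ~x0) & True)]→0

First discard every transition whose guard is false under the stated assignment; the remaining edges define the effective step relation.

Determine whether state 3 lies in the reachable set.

Guard filter leaves 14 enabled edge(s).
Layer 0: {0}
Layer 1: {4}  now seen {0,4}
Reach set: {0,4}

Answer: UNREACHABLE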